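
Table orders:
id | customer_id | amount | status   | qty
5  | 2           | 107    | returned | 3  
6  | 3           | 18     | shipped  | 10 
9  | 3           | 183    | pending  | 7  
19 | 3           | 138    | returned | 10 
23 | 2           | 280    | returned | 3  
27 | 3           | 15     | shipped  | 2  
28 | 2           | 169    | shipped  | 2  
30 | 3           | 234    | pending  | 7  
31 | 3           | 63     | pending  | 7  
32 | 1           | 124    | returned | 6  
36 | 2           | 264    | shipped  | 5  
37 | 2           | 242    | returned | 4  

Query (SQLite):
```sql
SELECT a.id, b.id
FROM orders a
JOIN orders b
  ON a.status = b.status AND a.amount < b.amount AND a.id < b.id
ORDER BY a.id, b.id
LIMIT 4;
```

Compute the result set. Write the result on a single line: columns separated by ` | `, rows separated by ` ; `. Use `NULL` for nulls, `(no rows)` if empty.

5 | 19 ; 5 | 23 ; 5 | 32 ; 5 | 37

Pairs (a,b) with same status, a.amount < b.amount, a.id < b.id.
status groups: pending:{9,30,31} returned:{5,19,23,32,37} shipped:{6,27,28,36}
Ordered by (a.id, b.id); first 4.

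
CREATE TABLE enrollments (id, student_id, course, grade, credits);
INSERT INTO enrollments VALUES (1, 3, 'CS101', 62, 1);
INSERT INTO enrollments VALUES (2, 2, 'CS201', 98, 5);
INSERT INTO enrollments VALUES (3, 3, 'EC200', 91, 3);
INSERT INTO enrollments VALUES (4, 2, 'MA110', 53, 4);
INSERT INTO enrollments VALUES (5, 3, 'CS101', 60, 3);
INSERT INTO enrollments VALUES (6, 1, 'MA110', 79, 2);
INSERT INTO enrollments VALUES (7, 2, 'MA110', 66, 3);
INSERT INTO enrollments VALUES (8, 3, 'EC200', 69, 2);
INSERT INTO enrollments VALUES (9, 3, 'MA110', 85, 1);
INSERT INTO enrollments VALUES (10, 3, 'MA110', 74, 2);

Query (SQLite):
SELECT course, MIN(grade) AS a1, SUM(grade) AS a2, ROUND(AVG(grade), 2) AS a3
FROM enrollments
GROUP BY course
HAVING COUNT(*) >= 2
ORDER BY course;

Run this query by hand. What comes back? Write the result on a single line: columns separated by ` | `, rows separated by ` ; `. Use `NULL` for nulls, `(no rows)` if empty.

Group enrollments by course.
Per group compute: MIN(grade), SUM(grade), ROUND(AVG(grade), 2).
HAVING: drop groups with fewer than 2 rows.
  CS101: ids {1, 5} → MIN(grade)=60, SUM(grade)=122, ROUND(AVG(grade), 2)=61
  CS201: ids {2} → MIN(grade)=98, SUM(grade)=98, ROUND(AVG(grade), 2)=98
  EC200: ids {3, 8} → MIN(grade)=69, SUM(grade)=160, ROUND(AVG(grade), 2)=80
  MA110: ids {4, 6, 7, 9, 10} → MIN(grade)=53, SUM(grade)=357, ROUND(AVG(grade), 2)=71.4

CS101 | 60 | 122 | 61 ; EC200 | 69 | 160 | 80 ; MA110 | 53 | 357 | 71.4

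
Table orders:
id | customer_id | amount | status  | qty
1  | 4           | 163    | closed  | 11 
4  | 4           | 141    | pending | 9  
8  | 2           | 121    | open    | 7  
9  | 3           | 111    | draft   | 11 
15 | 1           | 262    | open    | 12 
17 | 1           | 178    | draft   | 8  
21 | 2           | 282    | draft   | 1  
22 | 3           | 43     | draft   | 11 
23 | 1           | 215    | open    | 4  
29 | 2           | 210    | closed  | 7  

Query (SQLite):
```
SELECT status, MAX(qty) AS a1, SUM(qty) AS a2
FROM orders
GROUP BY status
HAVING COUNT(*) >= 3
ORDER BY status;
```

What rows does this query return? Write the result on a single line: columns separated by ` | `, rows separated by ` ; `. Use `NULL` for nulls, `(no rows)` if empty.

draft | 11 | 31 ; open | 12 | 23

Group orders by status.
Per group compute: MAX(qty), SUM(qty).
HAVING: drop groups with fewer than 3 rows.
  closed: ids {1, 29} → MAX(qty)=11, SUM(qty)=18
  draft: ids {9, 17, 21, 22} → MAX(qty)=11, SUM(qty)=31
  open: ids {8, 15, 23} → MAX(qty)=12, SUM(qty)=23
  pending: ids {4} → MAX(qty)=9, SUM(qty)=9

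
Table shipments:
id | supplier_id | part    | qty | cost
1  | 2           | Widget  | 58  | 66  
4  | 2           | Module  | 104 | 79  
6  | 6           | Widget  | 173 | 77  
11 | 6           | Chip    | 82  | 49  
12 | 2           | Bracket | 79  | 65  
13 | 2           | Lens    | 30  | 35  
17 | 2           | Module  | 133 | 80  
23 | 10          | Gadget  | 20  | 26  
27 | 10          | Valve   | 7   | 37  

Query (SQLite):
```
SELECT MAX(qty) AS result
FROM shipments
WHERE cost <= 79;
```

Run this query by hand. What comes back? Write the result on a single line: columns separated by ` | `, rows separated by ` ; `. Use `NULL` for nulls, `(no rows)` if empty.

173

Rows where cost <= 79 → qty values: [58, 104, 173, 82, 79, 30, 20, 7].
MAX of non-NULL values = 173.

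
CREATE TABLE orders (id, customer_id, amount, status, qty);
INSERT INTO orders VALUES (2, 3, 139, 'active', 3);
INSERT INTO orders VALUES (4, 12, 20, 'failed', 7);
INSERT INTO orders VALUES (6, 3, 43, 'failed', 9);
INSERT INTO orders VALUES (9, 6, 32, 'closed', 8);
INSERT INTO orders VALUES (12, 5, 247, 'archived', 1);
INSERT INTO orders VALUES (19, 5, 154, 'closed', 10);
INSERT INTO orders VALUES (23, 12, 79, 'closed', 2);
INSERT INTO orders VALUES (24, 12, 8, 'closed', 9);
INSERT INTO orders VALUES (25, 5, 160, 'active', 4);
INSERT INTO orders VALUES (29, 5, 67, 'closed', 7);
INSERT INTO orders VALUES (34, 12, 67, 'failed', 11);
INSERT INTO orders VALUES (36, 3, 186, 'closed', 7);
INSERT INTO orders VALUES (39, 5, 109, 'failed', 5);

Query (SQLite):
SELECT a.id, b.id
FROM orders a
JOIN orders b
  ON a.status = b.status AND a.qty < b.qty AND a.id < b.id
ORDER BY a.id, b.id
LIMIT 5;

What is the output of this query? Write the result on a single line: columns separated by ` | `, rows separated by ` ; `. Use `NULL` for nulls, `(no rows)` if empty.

Pairs (a,b) with same status, a.qty < b.qty, a.id < b.id.
status groups: active:{2,25} archived:{12} closed:{9,19,23,24,29,36} failed:{4,6,34,39}
Ordered by (a.id, b.id); first 5.

2 | 25 ; 4 | 6 ; 4 | 34 ; 6 | 34 ; 9 | 19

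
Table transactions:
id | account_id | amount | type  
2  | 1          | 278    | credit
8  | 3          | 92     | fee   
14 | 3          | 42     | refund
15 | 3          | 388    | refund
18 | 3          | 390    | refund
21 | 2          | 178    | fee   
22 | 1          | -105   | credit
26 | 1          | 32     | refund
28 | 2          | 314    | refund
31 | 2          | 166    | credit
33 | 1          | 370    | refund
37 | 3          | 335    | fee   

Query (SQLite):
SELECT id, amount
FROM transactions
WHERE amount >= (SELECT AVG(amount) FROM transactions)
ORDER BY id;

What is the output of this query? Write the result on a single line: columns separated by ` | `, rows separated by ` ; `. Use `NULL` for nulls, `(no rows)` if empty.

Scalar subquery: AVG(amount) over all transactions rows = 206.666667 (≈; comparison uses full precision).
Keep rows where amount >= that value.

2 | 278 ; 15 | 388 ; 18 | 390 ; 28 | 314 ; 33 | 370 ; 37 | 335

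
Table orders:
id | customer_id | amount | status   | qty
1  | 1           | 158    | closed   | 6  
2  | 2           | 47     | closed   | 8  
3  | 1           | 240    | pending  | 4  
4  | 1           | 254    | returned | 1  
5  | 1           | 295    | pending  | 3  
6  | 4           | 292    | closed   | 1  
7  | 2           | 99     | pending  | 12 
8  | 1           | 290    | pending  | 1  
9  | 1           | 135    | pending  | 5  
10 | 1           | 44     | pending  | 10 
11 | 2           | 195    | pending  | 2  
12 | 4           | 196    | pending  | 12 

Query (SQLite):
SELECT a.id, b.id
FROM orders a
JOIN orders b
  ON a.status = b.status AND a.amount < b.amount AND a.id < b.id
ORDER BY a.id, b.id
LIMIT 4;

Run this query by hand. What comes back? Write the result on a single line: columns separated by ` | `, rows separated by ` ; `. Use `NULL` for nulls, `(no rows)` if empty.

1 | 6 ; 2 | 6 ; 3 | 5 ; 3 | 8

Pairs (a,b) with same status, a.amount < b.amount, a.id < b.id.
status groups: closed:{1,2,6} pending:{3,5,7,8,9,10,11,12} returned:{4}
Ordered by (a.id, b.id); first 4.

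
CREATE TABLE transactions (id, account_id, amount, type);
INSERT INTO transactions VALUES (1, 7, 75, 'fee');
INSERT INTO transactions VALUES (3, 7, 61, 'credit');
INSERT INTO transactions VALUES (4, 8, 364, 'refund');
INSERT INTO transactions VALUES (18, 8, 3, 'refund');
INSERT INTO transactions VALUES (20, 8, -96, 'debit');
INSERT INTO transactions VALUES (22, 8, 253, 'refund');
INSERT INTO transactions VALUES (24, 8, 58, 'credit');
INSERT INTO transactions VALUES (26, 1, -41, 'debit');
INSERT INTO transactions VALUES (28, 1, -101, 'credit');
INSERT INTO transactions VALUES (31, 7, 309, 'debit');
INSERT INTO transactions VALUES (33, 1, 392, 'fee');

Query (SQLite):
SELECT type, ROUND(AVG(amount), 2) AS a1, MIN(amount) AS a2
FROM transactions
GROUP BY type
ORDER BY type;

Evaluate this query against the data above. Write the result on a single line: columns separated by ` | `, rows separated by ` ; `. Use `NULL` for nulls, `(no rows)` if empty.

Group transactions by type.
Per group compute: ROUND(AVG(amount), 2), MIN(amount).
  credit: ids {3, 24, 28} → ROUND(AVG(amount), 2)=6, MIN(amount)=-101
  debit: ids {20, 26, 31} → ROUND(AVG(amount), 2)=57.33, MIN(amount)=-96
  fee: ids {1, 33} → ROUND(AVG(amount), 2)=233.5, MIN(amount)=75
  refund: ids {4, 18, 22} → ROUND(AVG(amount), 2)=206.67, MIN(amount)=3

credit | 6 | -101 ; debit | 57.33 | -96 ; fee | 233.5 | 75 ; refund | 206.67 | 3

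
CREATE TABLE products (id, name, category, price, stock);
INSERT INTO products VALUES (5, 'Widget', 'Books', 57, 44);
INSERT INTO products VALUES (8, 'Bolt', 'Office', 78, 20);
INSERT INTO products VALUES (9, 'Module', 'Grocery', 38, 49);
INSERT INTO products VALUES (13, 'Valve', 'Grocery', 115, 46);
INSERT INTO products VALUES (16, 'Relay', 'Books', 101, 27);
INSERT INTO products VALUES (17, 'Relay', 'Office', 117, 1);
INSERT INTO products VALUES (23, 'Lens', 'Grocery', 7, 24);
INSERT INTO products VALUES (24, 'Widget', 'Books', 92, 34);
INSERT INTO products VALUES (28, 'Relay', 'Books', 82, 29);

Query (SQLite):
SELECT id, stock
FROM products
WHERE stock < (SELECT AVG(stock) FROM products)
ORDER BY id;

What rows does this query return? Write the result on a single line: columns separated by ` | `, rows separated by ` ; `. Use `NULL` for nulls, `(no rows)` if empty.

8 | 20 ; 16 | 27 ; 17 | 1 ; 23 | 24 ; 28 | 29

Scalar subquery: AVG(stock) over all products rows = 30.444444 (≈; comparison uses full precision).
Keep rows where stock < that value.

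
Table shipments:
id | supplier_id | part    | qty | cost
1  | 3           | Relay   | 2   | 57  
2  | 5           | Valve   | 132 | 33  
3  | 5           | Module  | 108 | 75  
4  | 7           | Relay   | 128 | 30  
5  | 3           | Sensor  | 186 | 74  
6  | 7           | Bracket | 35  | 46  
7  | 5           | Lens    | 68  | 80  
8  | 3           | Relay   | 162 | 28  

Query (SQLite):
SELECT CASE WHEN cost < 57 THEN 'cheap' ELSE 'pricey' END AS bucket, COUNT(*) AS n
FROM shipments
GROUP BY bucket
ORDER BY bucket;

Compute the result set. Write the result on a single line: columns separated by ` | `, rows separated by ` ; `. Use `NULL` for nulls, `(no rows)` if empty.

cheap | 4 ; pricey | 4

Bucket rows by cost < 57 → 'cheap' else 'pricey'; count each bucket.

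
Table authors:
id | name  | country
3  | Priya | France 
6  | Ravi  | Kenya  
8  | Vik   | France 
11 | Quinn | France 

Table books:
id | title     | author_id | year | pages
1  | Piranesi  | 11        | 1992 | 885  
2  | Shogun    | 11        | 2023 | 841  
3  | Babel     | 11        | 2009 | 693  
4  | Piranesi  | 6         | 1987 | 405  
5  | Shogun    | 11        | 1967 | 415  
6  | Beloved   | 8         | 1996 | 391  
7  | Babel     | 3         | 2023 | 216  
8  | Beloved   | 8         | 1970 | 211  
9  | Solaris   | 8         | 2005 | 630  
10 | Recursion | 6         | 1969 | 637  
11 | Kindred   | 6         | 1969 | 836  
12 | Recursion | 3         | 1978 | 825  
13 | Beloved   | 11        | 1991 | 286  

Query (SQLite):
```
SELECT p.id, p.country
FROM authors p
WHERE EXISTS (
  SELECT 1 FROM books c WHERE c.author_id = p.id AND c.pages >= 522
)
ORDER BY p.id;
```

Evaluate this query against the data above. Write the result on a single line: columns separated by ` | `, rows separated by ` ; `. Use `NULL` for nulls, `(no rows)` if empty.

3 | France ; 6 | Kenya ; 8 | France ; 11 | France

For each authors row, check whether any books with matching author_id has pages >= 522.
Keep rows where that is true.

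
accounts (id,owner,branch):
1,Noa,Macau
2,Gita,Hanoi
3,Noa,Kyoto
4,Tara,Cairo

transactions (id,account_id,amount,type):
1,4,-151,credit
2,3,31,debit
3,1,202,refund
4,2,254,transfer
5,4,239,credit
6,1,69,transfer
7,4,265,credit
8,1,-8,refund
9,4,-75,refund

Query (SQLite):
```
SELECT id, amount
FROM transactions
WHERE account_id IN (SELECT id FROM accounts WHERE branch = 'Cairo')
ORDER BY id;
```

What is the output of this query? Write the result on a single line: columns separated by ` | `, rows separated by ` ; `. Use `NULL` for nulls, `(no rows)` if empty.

1 | -151 ; 5 | 239 ; 7 | 265 ; 9 | -75

Inner query: accounts.id where branch = 'Cairo'.
Outer: keep transactions rows whose account_id is in that set.
Inner query → {4}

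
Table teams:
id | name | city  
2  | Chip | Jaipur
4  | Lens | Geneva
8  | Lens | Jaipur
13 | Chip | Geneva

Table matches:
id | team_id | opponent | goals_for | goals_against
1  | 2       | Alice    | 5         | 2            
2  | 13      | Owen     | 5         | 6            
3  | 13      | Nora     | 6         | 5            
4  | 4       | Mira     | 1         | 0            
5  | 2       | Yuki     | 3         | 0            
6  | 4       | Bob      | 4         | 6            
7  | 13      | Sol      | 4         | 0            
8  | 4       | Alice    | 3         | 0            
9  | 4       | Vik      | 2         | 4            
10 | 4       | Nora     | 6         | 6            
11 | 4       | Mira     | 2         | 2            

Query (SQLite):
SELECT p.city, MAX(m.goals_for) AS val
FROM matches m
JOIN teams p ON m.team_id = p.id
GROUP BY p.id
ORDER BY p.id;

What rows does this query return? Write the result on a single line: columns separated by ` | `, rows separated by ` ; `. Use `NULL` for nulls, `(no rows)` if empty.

Join each matches row to its teams via team_id.
Group joined rows by teams.id; compute MAX(m.goals_for) per group.
  2: ids {1, 5} → MAX(m.goals_for)=5
  4: ids {4, 6, 8, 9, 10, 11} → MAX(m.goals_for)=6
  13: ids {2, 3, 7} → MAX(m.goals_for)=6

Jaipur | 5 ; Geneva | 6 ; Geneva | 6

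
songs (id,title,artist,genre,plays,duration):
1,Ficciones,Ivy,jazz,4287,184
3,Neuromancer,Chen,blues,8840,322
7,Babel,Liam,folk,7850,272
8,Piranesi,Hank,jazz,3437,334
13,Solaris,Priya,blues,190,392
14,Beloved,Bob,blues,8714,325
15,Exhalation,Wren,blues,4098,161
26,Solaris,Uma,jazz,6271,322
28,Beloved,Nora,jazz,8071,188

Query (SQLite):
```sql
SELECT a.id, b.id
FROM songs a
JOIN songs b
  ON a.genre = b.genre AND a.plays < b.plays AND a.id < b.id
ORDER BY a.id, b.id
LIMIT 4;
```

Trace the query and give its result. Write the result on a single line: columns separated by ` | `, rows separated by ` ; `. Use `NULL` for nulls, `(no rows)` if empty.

1 | 26 ; 1 | 28 ; 8 | 26 ; 8 | 28

Pairs (a,b) with same genre, a.plays < b.plays, a.id < b.id.
genre groups: blues:{3,13,14,15} folk:{7} jazz:{1,8,26,28}
Ordered by (a.id, b.id); first 4.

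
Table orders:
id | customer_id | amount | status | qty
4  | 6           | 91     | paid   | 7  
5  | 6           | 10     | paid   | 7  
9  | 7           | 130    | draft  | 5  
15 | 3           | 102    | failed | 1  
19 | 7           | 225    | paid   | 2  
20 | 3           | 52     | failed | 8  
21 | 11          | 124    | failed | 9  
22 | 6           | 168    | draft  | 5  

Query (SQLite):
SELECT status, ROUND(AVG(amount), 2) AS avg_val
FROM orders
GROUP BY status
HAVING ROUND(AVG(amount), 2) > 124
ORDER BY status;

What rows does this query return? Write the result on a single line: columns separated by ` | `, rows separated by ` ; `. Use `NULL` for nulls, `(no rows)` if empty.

Partition orders by status; compute ROUND(AVG(amount), 2) within each group.
HAVING: keep groups where ROUND(AVG(amount), 2) > 124.
  draft: ids {9, 22} → ROUND(AVG(amount), 2)=149
  failed: ids {15, 20, 21} → ROUND(AVG(amount), 2)=92.67
  paid: ids {4, 5, 19} → ROUND(AVG(amount), 2)=108.67

draft | 149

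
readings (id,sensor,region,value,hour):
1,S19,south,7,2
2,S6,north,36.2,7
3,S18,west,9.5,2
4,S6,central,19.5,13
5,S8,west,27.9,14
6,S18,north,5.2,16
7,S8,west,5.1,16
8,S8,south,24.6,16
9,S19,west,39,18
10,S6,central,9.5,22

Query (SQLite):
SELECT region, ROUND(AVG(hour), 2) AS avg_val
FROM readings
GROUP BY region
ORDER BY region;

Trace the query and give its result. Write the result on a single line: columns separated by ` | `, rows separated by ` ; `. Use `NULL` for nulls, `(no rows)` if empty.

central | 17.5 ; north | 11.5 ; south | 9 ; west | 12.5

Partition readings by region; compute ROUND(AVG(hour), 2) within each group.
  central: ids {4, 10} → ROUND(AVG(hour), 2)=17.5
  north: ids {2, 6} → ROUND(AVG(hour), 2)=11.5
  south: ids {1, 8} → ROUND(AVG(hour), 2)=9
  west: ids {3, 5, 7, 9} → ROUND(AVG(hour), 2)=12.5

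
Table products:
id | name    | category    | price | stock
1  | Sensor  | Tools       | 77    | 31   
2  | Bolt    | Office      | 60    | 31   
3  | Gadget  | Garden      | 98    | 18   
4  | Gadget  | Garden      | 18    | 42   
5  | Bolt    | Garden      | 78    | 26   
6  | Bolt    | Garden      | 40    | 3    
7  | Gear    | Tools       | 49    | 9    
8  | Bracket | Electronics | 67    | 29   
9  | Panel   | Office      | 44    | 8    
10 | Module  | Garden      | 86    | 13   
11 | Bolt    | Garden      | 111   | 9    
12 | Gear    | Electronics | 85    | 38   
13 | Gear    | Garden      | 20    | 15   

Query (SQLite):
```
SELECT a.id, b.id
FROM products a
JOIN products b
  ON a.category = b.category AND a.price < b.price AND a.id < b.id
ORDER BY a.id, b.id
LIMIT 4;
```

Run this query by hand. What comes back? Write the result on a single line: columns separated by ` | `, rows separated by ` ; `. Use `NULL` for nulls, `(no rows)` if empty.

3 | 11 ; 4 | 5 ; 4 | 6 ; 4 | 10

Pairs (a,b) with same category, a.price < b.price, a.id < b.id.
category groups: Electronics:{8,12} Garden:{3,4,5,6,10,11,13} Office:{2,9} Tools:{1,7}
Ordered by (a.id, b.id); first 4.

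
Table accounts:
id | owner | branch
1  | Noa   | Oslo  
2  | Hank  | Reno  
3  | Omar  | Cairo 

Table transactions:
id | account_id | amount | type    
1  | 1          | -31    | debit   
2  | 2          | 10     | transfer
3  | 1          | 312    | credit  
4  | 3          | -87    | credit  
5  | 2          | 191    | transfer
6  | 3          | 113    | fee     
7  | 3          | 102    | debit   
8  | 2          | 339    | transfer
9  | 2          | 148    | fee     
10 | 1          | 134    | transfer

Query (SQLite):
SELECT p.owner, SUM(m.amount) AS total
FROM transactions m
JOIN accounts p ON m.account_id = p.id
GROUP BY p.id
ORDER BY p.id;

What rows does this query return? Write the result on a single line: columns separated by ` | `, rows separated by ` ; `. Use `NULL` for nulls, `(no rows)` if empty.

Noa | 415 ; Hank | 688 ; Omar | 128

Join each transactions row to its accounts via account_id.
Group joined rows by accounts.id; compute SUM(m.amount) per group.
  1: ids {1, 3, 10} → SUM(m.amount)=415
  2: ids {2, 5, 8, 9} → SUM(m.amount)=688
  3: ids {4, 6, 7} → SUM(m.amount)=128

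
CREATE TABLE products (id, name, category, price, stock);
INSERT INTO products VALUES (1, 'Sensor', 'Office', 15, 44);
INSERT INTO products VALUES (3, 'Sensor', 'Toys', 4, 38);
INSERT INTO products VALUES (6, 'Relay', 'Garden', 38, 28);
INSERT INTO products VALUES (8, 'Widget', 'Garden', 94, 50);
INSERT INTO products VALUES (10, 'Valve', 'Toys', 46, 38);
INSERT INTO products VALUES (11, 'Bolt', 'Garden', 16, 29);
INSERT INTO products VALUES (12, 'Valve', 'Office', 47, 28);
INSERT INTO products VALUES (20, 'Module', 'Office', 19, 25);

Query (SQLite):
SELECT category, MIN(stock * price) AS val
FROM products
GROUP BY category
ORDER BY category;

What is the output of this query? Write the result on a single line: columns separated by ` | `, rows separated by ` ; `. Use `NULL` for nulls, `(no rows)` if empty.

Garden | 464 ; Office | 475 ; Toys | 152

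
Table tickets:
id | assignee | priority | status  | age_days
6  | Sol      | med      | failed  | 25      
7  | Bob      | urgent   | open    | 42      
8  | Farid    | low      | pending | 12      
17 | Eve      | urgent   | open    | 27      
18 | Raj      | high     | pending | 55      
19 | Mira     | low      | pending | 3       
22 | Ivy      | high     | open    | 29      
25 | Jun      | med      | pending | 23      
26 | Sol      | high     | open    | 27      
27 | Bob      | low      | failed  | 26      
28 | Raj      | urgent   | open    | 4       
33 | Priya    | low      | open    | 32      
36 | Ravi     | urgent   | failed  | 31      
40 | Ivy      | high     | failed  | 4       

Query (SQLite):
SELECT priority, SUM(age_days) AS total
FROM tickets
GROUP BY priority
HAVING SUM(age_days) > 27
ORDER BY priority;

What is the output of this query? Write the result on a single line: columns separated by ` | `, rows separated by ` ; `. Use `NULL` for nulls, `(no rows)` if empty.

Partition tickets by priority; compute SUM(age_days) within each group.
HAVING: keep groups where SUM(age_days) > 27.
  high: ids {18, 22, 26, 40} → SUM(age_days)=115
  low: ids {8, 19, 27, 33} → SUM(age_days)=73
  med: ids {6, 25} → SUM(age_days)=48
  urgent: ids {7, 17, 28, 36} → SUM(age_days)=104

high | 115 ; low | 73 ; med | 48 ; urgent | 104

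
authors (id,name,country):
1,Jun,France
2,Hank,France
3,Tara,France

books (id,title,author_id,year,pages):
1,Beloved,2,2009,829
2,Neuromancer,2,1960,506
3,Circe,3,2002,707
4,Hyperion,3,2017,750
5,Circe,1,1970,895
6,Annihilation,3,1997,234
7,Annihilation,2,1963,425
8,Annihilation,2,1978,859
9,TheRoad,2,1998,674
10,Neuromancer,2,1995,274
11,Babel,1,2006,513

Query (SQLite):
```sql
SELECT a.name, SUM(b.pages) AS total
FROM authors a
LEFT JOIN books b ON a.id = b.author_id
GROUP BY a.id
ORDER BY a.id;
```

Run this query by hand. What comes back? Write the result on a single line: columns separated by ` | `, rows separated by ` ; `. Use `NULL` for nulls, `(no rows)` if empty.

Jun | 1408 ; Hank | 3567 ; Tara | 1691

LEFT JOIN keeps every authors row; unmatched ones get NULL for books columns.
Group by authors.id and compute SUM(b.pages). SUM over an all-NULL group is NULL.
  1: ids {5, 11} → SUM(b.pages)=1408
  2: ids {1, 2, 7, 8, 9, 10} → SUM(b.pages)=3567
  3: ids {3, 4, 6} → SUM(b.pages)=1691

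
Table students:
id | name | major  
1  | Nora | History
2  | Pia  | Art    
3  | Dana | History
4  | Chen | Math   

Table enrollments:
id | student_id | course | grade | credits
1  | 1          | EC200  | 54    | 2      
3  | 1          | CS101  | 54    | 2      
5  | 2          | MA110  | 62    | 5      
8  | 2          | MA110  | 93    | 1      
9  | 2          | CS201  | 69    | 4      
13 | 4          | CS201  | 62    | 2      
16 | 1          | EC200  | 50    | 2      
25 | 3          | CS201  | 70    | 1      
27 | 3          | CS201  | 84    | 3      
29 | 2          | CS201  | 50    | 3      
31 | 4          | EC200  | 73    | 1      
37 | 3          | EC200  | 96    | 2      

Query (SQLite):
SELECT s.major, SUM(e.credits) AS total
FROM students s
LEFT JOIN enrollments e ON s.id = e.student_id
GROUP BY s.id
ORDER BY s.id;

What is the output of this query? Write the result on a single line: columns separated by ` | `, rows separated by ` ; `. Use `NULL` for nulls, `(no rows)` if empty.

History | 6 ; Art | 13 ; History | 6 ; Math | 3

LEFT JOIN keeps every students row; unmatched ones get NULL for enrollments columns.
Group by students.id and compute SUM(e.credits). SUM over an all-NULL group is NULL.
  1: ids {1, 3, 16} → SUM(e.credits)=6
  2: ids {5, 8, 9, 29} → SUM(e.credits)=13
  3: ids {25, 27, 37} → SUM(e.credits)=6
  4: ids {13, 31} → SUM(e.credits)=3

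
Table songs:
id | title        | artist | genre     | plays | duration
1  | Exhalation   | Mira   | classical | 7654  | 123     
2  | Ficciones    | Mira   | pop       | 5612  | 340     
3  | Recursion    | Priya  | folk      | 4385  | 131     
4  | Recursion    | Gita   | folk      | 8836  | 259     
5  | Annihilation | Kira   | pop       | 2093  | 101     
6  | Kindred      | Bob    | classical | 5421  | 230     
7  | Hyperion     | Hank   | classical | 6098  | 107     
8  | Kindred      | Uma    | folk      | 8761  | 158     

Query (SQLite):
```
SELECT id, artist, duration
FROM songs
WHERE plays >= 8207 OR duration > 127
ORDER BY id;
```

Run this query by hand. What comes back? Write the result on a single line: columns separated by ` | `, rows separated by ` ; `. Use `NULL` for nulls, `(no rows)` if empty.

plays >= 8207: ids {4, 8}
duration > 127: ids {2, 3, 4, 6, 8}
Combine with OR.

2 | Mira | 340 ; 3 | Priya | 131 ; 4 | Gita | 259 ; 6 | Bob | 230 ; 8 | Uma | 158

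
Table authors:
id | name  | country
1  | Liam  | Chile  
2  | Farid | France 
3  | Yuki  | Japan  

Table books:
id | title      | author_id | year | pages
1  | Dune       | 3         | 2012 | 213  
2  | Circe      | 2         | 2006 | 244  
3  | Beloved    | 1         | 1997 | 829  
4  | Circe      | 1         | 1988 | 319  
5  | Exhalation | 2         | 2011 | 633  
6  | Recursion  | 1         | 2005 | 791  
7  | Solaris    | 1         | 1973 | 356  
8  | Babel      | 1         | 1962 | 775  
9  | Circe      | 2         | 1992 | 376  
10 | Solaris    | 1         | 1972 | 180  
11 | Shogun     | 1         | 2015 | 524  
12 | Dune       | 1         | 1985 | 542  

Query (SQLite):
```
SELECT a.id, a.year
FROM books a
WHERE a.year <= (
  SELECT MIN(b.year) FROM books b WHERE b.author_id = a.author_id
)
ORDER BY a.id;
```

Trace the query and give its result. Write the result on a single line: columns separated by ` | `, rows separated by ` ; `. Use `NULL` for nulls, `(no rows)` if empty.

1 | 2012 ; 8 | 1962 ; 9 | 1992

For each books row a, compute MIN(year) over rows sharing a.author_id.
Keep row a if a.year <= that per-group MIN.
  author_id=1: MIN(year) = 1962
  author_id=2: MIN(year) = 1992
  author_id=3: MIN(year) = 2012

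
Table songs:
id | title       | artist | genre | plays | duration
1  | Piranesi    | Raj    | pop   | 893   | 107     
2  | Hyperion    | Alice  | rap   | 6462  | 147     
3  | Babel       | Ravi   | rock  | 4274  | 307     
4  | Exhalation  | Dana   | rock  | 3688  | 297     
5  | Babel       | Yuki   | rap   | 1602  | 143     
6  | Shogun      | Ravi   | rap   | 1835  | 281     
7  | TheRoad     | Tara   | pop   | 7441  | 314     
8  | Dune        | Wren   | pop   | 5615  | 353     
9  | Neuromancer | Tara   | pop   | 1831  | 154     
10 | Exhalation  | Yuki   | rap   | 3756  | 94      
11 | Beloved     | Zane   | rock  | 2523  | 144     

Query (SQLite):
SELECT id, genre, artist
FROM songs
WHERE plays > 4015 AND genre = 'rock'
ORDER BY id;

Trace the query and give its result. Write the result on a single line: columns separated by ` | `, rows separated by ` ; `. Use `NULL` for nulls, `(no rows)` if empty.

3 | rock | Ravi

plays > 4015: ids {2, 3, 7, 8}
genre = 'rock': ids {3, 4, 11}
Combine with AND.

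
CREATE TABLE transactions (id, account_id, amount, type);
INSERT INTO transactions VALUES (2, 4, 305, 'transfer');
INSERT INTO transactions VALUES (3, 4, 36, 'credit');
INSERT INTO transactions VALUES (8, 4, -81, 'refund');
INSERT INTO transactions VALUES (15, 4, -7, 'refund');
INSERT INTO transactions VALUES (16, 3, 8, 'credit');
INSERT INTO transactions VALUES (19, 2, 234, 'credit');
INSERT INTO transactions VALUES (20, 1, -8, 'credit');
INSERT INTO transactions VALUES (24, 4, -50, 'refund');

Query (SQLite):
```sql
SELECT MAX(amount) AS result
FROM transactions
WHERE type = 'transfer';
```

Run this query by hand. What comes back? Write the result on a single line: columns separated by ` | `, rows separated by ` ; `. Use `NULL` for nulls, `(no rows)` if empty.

305

Rows where type='transfer' → amount values: [305].
MAX of non-NULL values = 305.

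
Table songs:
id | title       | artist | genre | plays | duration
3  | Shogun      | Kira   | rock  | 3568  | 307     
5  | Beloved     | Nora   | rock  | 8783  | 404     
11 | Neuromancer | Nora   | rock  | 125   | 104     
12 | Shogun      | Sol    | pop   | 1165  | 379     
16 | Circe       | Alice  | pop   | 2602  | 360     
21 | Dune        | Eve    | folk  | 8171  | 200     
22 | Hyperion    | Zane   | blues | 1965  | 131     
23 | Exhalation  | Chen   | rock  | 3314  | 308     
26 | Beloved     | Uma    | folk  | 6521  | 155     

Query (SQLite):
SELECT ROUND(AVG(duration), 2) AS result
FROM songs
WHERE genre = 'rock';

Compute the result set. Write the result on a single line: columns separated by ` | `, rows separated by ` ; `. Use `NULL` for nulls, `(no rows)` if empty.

280.75

Rows where genre='rock' → duration values: [307, 404, 104, 308].
AVG = 1123 / 4 (rounded to 2 dp).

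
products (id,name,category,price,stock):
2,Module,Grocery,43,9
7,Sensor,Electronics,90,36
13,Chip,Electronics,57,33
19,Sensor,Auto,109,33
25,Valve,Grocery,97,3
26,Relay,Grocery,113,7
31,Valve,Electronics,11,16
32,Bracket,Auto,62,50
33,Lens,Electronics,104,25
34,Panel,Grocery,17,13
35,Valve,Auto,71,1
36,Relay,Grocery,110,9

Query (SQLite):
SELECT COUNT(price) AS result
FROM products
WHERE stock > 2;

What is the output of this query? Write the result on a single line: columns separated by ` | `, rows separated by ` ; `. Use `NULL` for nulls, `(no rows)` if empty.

11

Rows where stock > 2 → price values: [43, 90, 57, 109, 97, 113, 11, 62, 104, 17, 110].
COUNT(price) counts non-NULL values → 11.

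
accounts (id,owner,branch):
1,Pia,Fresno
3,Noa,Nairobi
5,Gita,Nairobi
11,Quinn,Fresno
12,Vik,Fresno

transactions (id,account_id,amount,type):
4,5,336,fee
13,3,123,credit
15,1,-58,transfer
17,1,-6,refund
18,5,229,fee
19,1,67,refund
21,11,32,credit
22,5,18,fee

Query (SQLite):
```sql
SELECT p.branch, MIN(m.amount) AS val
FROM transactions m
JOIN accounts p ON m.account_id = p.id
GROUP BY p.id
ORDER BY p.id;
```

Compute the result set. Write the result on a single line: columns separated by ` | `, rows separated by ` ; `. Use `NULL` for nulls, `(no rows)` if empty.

Join each transactions row to its accounts via account_id.
Group joined rows by accounts.id; compute MIN(m.amount) per group.
  1: ids {15, 17, 19} → MIN(m.amount)=-58
  3: ids {13} → MIN(m.amount)=123
  5: ids {4, 18, 22} → MIN(m.amount)=18
  11: ids {21} → MIN(m.amount)=32

Fresno | -58 ; Nairobi | 123 ; Nairobi | 18 ; Fresno | 32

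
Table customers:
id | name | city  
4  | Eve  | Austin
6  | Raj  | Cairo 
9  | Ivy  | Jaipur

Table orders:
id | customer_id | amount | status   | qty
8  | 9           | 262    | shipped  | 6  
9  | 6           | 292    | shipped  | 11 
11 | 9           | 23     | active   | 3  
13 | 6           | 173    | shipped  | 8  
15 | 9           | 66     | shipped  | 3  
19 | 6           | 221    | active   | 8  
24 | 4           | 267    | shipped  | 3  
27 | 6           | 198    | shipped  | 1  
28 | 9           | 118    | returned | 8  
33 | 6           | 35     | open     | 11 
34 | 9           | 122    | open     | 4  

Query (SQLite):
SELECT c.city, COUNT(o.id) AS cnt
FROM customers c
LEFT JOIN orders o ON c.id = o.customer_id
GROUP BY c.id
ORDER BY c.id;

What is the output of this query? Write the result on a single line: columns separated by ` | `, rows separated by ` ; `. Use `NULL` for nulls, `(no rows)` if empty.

Austin | 1 ; Cairo | 5 ; Jaipur | 5

LEFT JOIN keeps every customers row; unmatched ones get NULL for orders columns.
Group by customers.id and compute COUNT(o.id). COUNT(col) of an all-NULL group is 0.
  4: ids {24} → COUNT(o.id)=1
  6: ids {9, 13, 19, 27, 33} → COUNT(o.id)=5
  9: ids {8, 11, 15, 28, 34} → COUNT(o.id)=5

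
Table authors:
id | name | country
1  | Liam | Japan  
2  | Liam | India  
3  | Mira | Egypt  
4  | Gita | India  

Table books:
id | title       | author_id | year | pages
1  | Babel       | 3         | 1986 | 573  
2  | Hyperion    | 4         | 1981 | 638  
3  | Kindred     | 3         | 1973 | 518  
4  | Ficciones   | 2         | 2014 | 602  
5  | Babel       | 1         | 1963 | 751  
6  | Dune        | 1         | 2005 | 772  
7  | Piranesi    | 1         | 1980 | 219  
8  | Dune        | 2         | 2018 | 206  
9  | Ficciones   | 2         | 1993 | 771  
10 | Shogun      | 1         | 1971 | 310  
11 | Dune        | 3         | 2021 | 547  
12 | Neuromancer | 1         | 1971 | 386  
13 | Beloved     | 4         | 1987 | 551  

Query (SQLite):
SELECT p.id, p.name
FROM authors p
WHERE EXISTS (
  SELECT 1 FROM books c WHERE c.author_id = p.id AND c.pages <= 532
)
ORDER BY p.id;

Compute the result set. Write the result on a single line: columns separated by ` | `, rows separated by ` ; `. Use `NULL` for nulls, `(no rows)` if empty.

1 | Liam ; 2 | Liam ; 3 | Mira

For each authors row, check whether any books with matching author_id has pages <= 532.
Keep rows where that is true.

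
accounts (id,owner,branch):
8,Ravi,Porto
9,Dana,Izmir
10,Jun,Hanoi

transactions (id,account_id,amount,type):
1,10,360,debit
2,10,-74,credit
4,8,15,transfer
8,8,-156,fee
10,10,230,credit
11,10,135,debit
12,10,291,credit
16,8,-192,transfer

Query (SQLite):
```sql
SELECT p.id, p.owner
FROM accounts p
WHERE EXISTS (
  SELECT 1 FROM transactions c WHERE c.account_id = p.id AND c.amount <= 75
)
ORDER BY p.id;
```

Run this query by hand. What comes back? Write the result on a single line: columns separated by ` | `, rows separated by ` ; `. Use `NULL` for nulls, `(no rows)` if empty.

8 | Ravi ; 10 | Jun

For each accounts row, check whether any transactions with matching account_id has amount <= 75.
Keep rows where that is true.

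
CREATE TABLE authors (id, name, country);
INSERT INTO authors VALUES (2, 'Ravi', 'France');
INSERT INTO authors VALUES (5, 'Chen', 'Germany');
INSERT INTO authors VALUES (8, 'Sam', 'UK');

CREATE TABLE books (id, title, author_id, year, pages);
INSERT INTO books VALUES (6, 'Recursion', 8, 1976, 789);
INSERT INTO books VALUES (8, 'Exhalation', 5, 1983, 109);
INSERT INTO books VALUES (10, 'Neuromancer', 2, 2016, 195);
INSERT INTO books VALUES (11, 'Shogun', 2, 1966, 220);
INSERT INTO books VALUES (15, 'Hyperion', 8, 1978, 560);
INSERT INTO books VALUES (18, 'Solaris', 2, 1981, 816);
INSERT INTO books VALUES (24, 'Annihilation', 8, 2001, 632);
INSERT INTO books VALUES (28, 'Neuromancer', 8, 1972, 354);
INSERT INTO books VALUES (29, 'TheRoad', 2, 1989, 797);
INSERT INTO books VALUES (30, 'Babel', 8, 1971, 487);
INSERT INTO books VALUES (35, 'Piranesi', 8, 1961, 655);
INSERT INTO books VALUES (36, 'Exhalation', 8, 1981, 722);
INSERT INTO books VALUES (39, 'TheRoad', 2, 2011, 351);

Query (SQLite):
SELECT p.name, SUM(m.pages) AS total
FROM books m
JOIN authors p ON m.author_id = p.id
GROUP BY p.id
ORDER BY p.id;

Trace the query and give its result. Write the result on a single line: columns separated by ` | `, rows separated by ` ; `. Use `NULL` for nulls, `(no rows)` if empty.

Join each books row to its authors via author_id.
Group joined rows by authors.id; compute SUM(m.pages) per group.
  2: ids {10, 11, 18, 29, 39} → SUM(m.pages)=2379
  5: ids {8} → SUM(m.pages)=109
  8: ids {6, 15, 24, 28, 30, 35, 36} → SUM(m.pages)=4199

Ravi | 2379 ; Chen | 109 ; Sam | 4199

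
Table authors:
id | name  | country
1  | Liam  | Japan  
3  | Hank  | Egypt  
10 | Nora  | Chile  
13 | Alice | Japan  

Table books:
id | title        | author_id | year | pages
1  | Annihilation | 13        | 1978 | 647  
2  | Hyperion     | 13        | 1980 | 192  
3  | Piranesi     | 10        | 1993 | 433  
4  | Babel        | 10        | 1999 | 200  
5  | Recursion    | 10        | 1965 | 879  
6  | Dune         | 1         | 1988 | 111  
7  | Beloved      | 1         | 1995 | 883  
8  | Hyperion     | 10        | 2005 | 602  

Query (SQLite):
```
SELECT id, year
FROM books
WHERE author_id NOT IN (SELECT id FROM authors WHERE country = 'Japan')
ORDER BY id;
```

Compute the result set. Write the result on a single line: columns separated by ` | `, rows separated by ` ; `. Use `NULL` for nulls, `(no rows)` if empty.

3 | 1993 ; 4 | 1999 ; 5 | 1965 ; 8 | 2005

Inner query: authors.id where country = 'Japan'.
Outer: keep books rows whose author_id is not in that set.
Inner query → {1, 13}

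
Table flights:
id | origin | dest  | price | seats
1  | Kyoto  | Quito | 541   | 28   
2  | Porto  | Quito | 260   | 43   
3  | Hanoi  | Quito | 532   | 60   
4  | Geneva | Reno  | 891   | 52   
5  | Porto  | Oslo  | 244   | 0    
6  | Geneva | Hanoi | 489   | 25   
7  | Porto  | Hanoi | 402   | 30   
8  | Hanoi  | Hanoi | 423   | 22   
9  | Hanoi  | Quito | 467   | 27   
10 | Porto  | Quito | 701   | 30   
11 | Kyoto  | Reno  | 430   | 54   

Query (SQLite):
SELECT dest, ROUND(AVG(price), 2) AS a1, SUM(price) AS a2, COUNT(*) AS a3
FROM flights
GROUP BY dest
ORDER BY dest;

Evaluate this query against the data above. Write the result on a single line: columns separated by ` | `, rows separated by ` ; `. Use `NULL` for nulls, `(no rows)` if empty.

Group flights by dest.
Per group compute: ROUND(AVG(price), 2), SUM(price), COUNT(*).
  Hanoi: ids {6, 7, 8} → ROUND(AVG(price), 2)=438, SUM(price)=1314, COUNT(*)=3
  Oslo: ids {5} → ROUND(AVG(price), 2)=244, SUM(price)=244, COUNT(*)=1
  Quito: ids {1, 2, 3, 9, 10} → ROUND(AVG(price), 2)=500.2, SUM(price)=2501, COUNT(*)=5
  Reno: ids {4, 11} → ROUND(AVG(price), 2)=660.5, SUM(price)=1321, COUNT(*)=2

Hanoi | 438 | 1314 | 3 ; Oslo | 244 | 244 | 1 ; Quito | 500.2 | 2501 | 5 ; Reno | 660.5 | 1321 | 2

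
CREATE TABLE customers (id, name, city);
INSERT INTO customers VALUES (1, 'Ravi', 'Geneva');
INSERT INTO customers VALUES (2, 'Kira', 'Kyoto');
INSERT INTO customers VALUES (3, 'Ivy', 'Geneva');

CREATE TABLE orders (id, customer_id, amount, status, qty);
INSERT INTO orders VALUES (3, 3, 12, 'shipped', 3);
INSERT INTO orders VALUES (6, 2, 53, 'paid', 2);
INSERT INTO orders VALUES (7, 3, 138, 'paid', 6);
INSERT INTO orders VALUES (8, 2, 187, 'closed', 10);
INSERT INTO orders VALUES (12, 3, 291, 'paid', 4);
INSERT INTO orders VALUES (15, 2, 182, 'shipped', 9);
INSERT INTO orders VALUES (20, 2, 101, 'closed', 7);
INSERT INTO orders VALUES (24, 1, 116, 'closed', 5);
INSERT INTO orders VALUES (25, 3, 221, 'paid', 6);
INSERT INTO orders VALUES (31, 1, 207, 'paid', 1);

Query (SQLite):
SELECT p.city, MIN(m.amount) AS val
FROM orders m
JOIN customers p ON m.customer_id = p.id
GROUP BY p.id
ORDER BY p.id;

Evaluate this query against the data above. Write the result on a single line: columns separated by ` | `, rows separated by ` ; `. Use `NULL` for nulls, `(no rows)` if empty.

Join each orders row to its customers via customer_id.
Group joined rows by customers.id; compute MIN(m.amount) per group.
  1: ids {24, 31} → MIN(m.amount)=116
  2: ids {6, 8, 15, 20} → MIN(m.amount)=53
  3: ids {3, 7, 12, 25} → MIN(m.amount)=12

Geneva | 116 ; Kyoto | 53 ; Geneva | 12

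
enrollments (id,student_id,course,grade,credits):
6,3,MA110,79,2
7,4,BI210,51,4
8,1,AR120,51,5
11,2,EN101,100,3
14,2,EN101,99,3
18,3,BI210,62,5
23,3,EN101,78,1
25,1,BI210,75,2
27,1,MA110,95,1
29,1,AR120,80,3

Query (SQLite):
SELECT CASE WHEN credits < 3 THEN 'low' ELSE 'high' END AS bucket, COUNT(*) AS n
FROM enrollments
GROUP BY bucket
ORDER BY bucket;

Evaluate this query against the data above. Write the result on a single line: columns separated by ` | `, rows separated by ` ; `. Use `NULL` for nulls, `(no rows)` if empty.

Bucket rows by credits < 3 → 'low' else 'high'; count each bucket.

high | 6 ; low | 4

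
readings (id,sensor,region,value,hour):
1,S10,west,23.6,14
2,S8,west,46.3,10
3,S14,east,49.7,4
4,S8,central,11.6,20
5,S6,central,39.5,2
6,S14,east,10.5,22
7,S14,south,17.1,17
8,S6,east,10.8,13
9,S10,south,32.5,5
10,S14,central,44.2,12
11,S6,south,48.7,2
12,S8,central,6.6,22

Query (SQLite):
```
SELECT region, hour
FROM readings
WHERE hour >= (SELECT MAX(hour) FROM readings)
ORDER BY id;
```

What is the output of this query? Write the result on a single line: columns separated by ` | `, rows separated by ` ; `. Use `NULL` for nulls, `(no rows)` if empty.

east | 22 ; central | 22

Scalar subquery: MAX(hour) over all readings rows = 22.
Keep rows where hour >= that value.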